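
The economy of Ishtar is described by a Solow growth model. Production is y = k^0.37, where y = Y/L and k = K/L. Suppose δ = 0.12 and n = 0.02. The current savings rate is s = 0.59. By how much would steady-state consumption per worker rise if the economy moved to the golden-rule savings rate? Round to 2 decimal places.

n + δ = 0.02 + 0.12 = 0.14.
Current steady state (s = 0.59): k* = (0.59/0.14)^(1/0.63) ≈ 9.8090, y* = 9.8090^0.37 ≈ 2.3276, c* = (1−0.59)·2.3276 ≈ 0.9543.
Setting f'(k) = n+δ gives 0.37·k^(0.37−1) = 0.14, hence k_gold = (0.37/0.14)^(1/0.63) ≈ 4.6769.
y_gold = 4.6769^0.37 ≈ 1.7696, c_gold = y_gold − 0.14·k_gold ≈ 1.1149.
Gain: Δc = 1.1149 − 0.9543 ≈ 0.1606.

Δc ≈ 0.16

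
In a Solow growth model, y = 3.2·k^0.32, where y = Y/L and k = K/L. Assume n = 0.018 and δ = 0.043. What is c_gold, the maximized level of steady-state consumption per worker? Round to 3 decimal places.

c_gold ≈ 8.206

The effective depreciation rate is n + δ = 0.018 + 0.043 = 0.061.
Setting f'(k) = n+δ gives 0.32·3.2·k^(0.32−1) = 0.061, hence k_gold = (0.32·3.2/0.061)^(1/0.68) ≈ 63.3033.
y_gold = 3.2·63.3033^0.32 ≈ 12.0672.
c_gold = y_gold − (n+δ)·k_gold = 12.0672 − 0.061·63.3033 ≈ 8.2057.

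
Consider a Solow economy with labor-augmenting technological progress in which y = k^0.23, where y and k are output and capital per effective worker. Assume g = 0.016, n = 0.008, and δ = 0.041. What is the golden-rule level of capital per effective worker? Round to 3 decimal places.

Capital per effective worker breaks even when investment replaces (n + g + δ)·k; here n + g + δ = 0.065.
Golden rule sets MPK = n+g+δ: 0.23·k^(0.23−1) = 0.065, so k_gold = (0.23/0.065)^(1/0.77) ≈ 5.1611.

k_gold ≈ 5.161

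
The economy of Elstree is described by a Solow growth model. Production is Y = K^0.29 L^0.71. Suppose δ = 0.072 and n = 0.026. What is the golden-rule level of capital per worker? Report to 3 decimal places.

n + δ = 0.026 + 0.072 = 0.098.
Setting f'(k) = n+δ gives 0.29·k^(0.29−1) = 0.098, hence k_gold = (0.29/0.098)^(1/0.71) ≈ 4.6092.

k_gold ≈ 4.609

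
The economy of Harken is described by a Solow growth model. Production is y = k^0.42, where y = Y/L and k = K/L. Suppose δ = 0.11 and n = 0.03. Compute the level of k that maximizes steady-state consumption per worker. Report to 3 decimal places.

Break-even investment rate: n + δ = 0.03 + 0.11 = 0.14.
Setting f'(k) = n+δ gives 0.42·k^(0.42−1) = 0.14, hence k_gold = (0.42/0.14)^(1/0.58) ≈ 6.6470.

k_gold ≈ 6.647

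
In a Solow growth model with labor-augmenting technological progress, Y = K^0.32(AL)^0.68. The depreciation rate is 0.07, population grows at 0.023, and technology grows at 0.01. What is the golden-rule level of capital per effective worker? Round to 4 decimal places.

The effective depreciation rate is n + g + δ = 0.023 + 0.01 + 0.07 = 0.103.
Golden rule sets MPK = n+g+δ: 0.32·k^(0.32−1) = 0.103, so k_gold = (0.32/0.103)^(1/0.68) ≈ 5.2965.

k_gold ≈ 5.2965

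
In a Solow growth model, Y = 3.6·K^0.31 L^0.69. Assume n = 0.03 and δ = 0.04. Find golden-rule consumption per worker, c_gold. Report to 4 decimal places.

c_gold ≈ 8.6186

The effective depreciation rate is n + δ = 0.03 + 0.04 = 0.07.
At the golden rule the marginal product of capital equals n+δ: 0.31·3.6·k^(0.31−1) = 0.07. Solving, k_gold = (0.31·3.6/0.07)^(1/0.69) ≈ 55.3158.
y_gold = 3.6·55.3158^0.31 ≈ 12.4907.
c_gold = y_gold − (n+δ)·k_gold = 12.4907 − 0.07·55.3158 ≈ 8.6186.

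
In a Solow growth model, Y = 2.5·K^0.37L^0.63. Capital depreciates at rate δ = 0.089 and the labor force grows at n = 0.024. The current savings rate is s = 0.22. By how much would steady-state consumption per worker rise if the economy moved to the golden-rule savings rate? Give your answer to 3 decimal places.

n + δ = 0.024 + 0.089 = 0.113.
Current steady state (s = 0.22): k* = (0.22·2.5/0.113)^(1/0.63) ≈ 12.3290, y* = 2.5·12.3290^0.37 ≈ 6.3326, c* = (1−0.22)·6.3326 ≈ 4.9394.
At the golden rule the marginal product of capital equals n+δ: 0.37·2.5·k^(0.37−1) = 0.113. Solving, k_gold = (0.37·2.5/0.113)^(1/0.63) ≈ 28.1389.
y_gold = 2.5·28.1389^0.37 ≈ 8.5938, c_gold = y_gold − 0.113·k_gold ≈ 5.4141.
Gain: Δc = 5.4141 − 4.9394 ≈ 0.4746.

Δc ≈ 0.475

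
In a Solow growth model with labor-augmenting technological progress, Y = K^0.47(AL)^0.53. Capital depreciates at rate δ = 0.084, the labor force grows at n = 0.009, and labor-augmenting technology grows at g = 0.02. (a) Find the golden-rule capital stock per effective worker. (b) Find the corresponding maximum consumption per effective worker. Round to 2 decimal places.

(a) k_gold ≈ 14.72; (b) c_gold ≈ 1.88

n + g + δ = 0.009 + 0.02 + 0.084 = 0.113.
Maximizing c = f(k) − (n+g+δ)·k gives f'(k) = n+g+δ, i.e. 0.47·k^(0.47−1) = 0.113, so k_gold = (0.47/0.113)^(1/0.53) ≈ 14.7218.
y_gold = 14.7218^0.47 ≈ 3.5395; c_gold = y_gold − 0.113·k_gold ≈ 1.8759.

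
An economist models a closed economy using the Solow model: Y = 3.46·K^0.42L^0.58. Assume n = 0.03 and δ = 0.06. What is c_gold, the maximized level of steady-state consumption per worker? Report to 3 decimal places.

c_gold ≈ 15.043

n + δ = 0.03 + 0.06 = 0.09.
Golden rule sets MPK = n+δ: 0.42·3.46·k^(0.42−1) = 0.09, so k_gold = (0.42·3.46/0.09)^(1/0.58) ≈ 121.0324.
y_gold = 3.46·121.0324^0.42 ≈ 25.9355.
c_gold = y_gold − (n+δ)·k_gold = 25.9355 − 0.09·121.0324 ≈ 15.0426.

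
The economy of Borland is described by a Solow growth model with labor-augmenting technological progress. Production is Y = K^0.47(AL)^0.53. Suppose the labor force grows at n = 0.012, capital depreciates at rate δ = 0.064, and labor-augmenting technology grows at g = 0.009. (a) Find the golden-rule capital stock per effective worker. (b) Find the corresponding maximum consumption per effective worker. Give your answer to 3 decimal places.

Capital per effective worker breaks even when investment replaces (n + g + δ)·k; here n + g + δ = 0.085.
Maximizing c = f(k) − (n+g+δ)·k gives f'(k) = n+g+δ, i.e. 0.47·k^(0.47−1) = 0.085, so k_gold = (0.47/0.085)^(1/0.53) ≈ 25.1931.
y_gold = 25.1931^0.47 ≈ 4.5562; c_gold = y_gold − 0.085·k_gold ≈ 2.4148.

(a) k_gold ≈ 25.193; (b) c_gold ≈ 2.415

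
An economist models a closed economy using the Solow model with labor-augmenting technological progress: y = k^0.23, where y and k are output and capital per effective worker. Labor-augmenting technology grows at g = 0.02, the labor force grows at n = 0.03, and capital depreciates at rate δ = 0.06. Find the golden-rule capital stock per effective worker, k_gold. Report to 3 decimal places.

k_gold ≈ 2.606

n + g + δ = 0.03 + 0.02 + 0.06 = 0.11.
Setting f'(k) = n+g+δ gives 0.23·k^(0.23−1) = 0.11, hence k_gold = (0.23/0.11)^(1/0.77) ≈ 2.6063.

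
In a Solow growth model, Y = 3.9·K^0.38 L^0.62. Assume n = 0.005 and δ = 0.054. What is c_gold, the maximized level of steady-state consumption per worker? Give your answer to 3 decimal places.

c_gold ≈ 17.439

n + δ = 0.005 + 0.054 = 0.059.
Golden rule sets MPK = n+δ: 0.38·3.9·k^(0.38−1) = 0.059, so k_gold = (0.38·3.9/0.059)^(1/0.62) ≈ 181.1584.
y_gold = 3.9·181.1584^0.38 ≈ 28.1272.
c_gold = y_gold − (n+δ)·k_gold = 28.1272 − 0.059·181.1584 ≈ 17.4389.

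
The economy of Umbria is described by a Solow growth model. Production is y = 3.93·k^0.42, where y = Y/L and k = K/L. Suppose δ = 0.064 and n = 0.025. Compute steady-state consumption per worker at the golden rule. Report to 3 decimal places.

c_gold ≈ 18.889

Capital per worker breaks even when investment replaces (n + δ)·k; here n + δ = 0.089.
Maximizing c = f(k) − (n+δ)·k gives f'(k) = n+δ, i.e. 0.42·3.93·k^(0.42−1) = 0.089, so k_gold = (0.42·3.93/0.089)^(1/0.58) ≈ 153.6884.
y_gold = 3.93·153.6884^0.42 ≈ 32.5673.
c_gold = y_gold − (n+δ)·k_gold = 32.5673 − 0.089·153.6884 ≈ 18.8890.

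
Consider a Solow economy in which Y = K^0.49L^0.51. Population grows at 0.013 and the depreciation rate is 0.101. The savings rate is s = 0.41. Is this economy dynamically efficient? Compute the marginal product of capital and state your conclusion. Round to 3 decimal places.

dynamically efficient; MPK ≈ 0.136

The effective depreciation rate is n + δ = 0.013 + 0.101 = 0.114.
Steady-state k*: s·k^0.49 = 0.114·k gives k* = (0.41/0.114)^(1/0.51) ≈ 12.3015.
MPK = 0.49·12.3015^(-0.51) ≈ 0.1362.
MPK > n+δ = 0.114, so the economy is dynamically efficient (under-saving).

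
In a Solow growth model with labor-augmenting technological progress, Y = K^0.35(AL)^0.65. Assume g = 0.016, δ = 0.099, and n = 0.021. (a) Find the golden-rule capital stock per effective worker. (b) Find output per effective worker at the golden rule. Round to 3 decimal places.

n + g + δ = 0.021 + 0.016 + 0.099 = 0.136.
Maximizing c = f(k) − (n+g+δ)·k gives f'(k) = n+g+δ, i.e. 0.35·k^(0.35−1) = 0.136, so k_gold = (0.35/0.136)^(1/0.65) ≈ 4.2814.
y_gold = 4.2814^0.35 ≈ 1.6636.

(a) k_gold ≈ 4.281; (b) y_gold ≈ 1.664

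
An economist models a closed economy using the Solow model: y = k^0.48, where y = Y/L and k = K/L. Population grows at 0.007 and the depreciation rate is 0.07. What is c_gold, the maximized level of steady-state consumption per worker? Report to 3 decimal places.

Break-even investment rate: n + δ = 0.007 + 0.07 = 0.077.
Setting f'(k) = n+δ gives 0.48·k^(0.48−1) = 0.077, hence k_gold = (0.48/0.077)^(1/0.52) ≈ 33.7572.
y_gold = 33.7572^0.48 ≈ 5.4152.
c_gold = y_gold − (n+δ)·k_gold = 5.4152 − 0.077·33.7572 ≈ 2.8159.

c_gold ≈ 2.816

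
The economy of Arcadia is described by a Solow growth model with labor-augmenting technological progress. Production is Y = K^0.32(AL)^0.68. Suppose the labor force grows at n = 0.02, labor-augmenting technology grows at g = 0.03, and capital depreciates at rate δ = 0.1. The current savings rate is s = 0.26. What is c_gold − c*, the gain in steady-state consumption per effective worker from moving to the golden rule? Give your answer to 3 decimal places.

Δc ≈ 0.013

n + g + δ = 0.02 + 0.03 + 0.1 = 0.15.
Current steady state (s = 0.26): k* = (0.26/0.15)^(1/0.68) ≈ 2.2454, y* = 2.2454^0.32 ≈ 1.2954, c* = (1−0.26)·1.2954 ≈ 0.9586.
Setting f'(k) = n+g+δ gives 0.32·k^(0.32−1) = 0.15, hence k_gold = (0.32/0.15)^(1/0.68) ≈ 3.0473.
y_gold = 3.0473^0.32 ≈ 1.4284, c_gold = y_gold − 0.15·k_gold ≈ 0.9713.
Gain: Δc = 0.9713 − 0.9586 ≈ 0.0127.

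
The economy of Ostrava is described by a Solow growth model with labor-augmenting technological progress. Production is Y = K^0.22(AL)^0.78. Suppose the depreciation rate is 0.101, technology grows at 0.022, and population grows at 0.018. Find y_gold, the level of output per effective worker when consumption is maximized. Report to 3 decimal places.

y_gold ≈ 1.134

Break-even investment rate: n + g + δ = 0.018 + 0.022 + 0.101 = 0.141.
At the golden rule the marginal product of capital equals n+g+δ: 0.22·k^(0.22−1) = 0.141. Solving, k_gold = (0.22/0.141)^(1/0.78) ≈ 1.7689.
Output: y_gold = k_gold^0.22 = 1.7689^0.22 ≈ 1.1337.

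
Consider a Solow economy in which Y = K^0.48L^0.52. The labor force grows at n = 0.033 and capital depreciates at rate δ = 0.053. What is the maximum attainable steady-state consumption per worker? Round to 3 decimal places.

Capital per worker breaks even when investment replaces (n + δ)·k; here n + δ = 0.086.
At the golden rule the marginal product of capital equals n+δ: 0.48·k^(0.48−1) = 0.086. Solving, k_gold = (0.48/0.086)^(1/0.52) ≈ 27.2925.
y_gold = 27.2925^0.48 ≈ 4.8899.
c_gold = y_gold − (n+δ)·k_gold = 4.8899 − 0.086·27.2925 ≈ 2.5428.

c_gold ≈ 2.543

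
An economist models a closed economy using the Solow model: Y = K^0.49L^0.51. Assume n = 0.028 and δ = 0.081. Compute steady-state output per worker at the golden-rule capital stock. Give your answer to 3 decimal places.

y_gold ≈ 4.238

Break-even investment rate: n + δ = 0.028 + 0.081 = 0.109.
Maximizing c = f(k) − (n+δ)·k gives f'(k) = n+δ, i.e. 0.49·k^(0.49−1) = 0.109, so k_gold = (0.49/0.109)^(1/0.51) ≈ 19.0520.
Output: y_gold = k_gold^0.49 = 19.0520^0.49 ≈ 4.2381.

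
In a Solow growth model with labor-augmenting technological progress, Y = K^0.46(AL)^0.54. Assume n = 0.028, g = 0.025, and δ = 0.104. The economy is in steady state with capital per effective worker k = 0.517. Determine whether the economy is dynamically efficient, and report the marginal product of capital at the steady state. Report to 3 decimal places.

Capital per effective worker breaks even when investment replaces (n + g + δ)·k; here n + g + δ = 0.157.
MPK = 0.46·k^(0.46−1) = 0.46·0.517^(-0.54) ≈ 0.6569.
MPK > 0.157, so the economy is dynamically efficient (under-saving).

dynamically efficient; MPK ≈ 0.657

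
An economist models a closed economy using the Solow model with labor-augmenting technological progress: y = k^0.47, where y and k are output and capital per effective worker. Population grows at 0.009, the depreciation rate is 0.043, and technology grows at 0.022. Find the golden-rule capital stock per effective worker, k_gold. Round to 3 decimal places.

Capital per effective worker breaks even when investment replaces (n + g + δ)·k; here n + g + δ = 0.074.
At the golden rule the marginal product of capital equals n+g+δ: 0.47·k^(0.47−1) = 0.074. Solving, k_gold = (0.47/0.074)^(1/0.53) ≈ 32.7221.

k_gold ≈ 32.722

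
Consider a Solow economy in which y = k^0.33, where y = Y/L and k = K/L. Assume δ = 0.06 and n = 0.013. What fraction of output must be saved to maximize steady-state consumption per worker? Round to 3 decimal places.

s_gold = 0.330

Break-even investment rate: n + δ = 0.013 + 0.06 = 0.073.
At the golden rule MPK = n+δ, and in any Cobb-Douglas steady state s = (n+δ)·k/y = MPK·k/y = capital's share 0.33.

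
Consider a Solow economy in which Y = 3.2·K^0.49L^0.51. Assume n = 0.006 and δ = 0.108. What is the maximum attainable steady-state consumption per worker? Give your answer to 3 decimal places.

c_gold ≈ 20.254

Break-even investment rate: n + δ = 0.006 + 0.108 = 0.114.
At the golden rule the marginal product of capital equals n+δ: 0.49·3.2·k^(0.49−1) = 0.114. Solving, k_gold = (0.49·3.2/0.114)^(1/0.51) ≈ 170.7016.
y_gold = 3.2·170.7016^0.49 ≈ 39.7143.
c_gold = y_gold − (n+δ)·k_gold = 39.7143 − 0.114·170.7016 ≈ 20.2543.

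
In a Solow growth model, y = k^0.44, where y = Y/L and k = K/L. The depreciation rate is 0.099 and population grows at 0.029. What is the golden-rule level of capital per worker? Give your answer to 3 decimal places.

k_gold ≈ 9.069

Break-even investment rate: n + δ = 0.029 + 0.099 = 0.128.
At the golden rule the marginal product of capital equals n+δ: 0.44·k^(0.44−1) = 0.128. Solving, k_gold = (0.44/0.128)^(1/0.56) ≈ 9.0694.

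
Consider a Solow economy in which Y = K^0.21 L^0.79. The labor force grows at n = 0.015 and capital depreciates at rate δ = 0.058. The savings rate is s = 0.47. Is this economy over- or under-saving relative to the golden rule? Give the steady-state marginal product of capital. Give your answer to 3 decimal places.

over-saving; MPK ≈ 0.033

Break-even investment rate: n + δ = 0.015 + 0.058 = 0.073.
Steady-state k*: s·k^0.21 = 0.073·k gives k* = (0.47/0.073)^(1/0.79) ≈ 10.5625.
MPK = 0.21·10.5625^(-0.79) ≈ 0.0326.
MPK < n+δ = 0.073, so the economy is dynamically inefficient (over-saving).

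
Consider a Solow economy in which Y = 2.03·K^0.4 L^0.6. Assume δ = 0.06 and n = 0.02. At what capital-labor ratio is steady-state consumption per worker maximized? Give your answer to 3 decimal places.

Capital per worker breaks even when investment replaces (n + δ)·k; here n + δ = 0.08.
Maximizing c = f(k) − (n+δ)·k gives f'(k) = n+δ, i.e. 0.4·2.03·k^(0.4−1) = 0.08, so k_gold = (0.4·2.03/0.08)^(1/0.6) ≈ 47.5821.

k_gold ≈ 47.582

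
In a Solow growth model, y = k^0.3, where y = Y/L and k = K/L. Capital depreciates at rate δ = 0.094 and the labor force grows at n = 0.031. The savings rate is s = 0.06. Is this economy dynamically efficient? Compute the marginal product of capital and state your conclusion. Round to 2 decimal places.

Break-even investment rate: n + δ = 0.031 + 0.094 = 0.125.
Steady-state k*: s·k^0.3 = 0.125·k gives k* = (0.06/0.125)^(1/0.7) ≈ 0.3505.
MPK = 0.3·0.3505^(-0.7) ≈ 0.6250.
MPK > n+δ = 0.125, so the economy is dynamically efficient (under-saving).

dynamically efficient; MPK ≈ 0.62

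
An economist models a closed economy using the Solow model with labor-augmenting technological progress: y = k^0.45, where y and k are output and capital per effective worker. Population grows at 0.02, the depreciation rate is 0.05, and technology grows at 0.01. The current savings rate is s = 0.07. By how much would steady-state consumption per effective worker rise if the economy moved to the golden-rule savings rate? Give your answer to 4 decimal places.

Break-even investment rate: n + g + δ = 0.02 + 0.01 + 0.05 = 0.08.
Current steady state (s = 0.07): k* = (0.07/0.08)^(1/0.55) ≈ 0.7844, y* = 0.7844^0.45 ≈ 0.8965, c* = (1−0.07)·0.8965 ≈ 0.8337.
Maximizing c = f(k) − (n+g+δ)·k gives f'(k) = n+g+δ, i.e. 0.45·k^(0.45−1) = 0.08, so k_gold = (0.45/0.08)^(1/0.55) ≈ 23.1132.
y_gold = 23.1132^0.45 ≈ 4.1090, c_gold = y_gold − 0.08·k_gold ≈ 2.2600.
Gain: Δc = 2.2600 − 0.8337 ≈ 1.4262.

Δc ≈ 1.4262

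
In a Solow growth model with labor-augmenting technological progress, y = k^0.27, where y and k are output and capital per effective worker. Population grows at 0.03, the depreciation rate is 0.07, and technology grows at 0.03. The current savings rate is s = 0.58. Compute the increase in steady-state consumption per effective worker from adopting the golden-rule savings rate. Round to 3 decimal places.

Δc ≈ 0.226

Break-even investment rate: n + g + δ = 0.03 + 0.03 + 0.07 = 0.13.
Current steady state (s = 0.58): k* = (0.58/0.13)^(1/0.73) ≈ 7.7572, y* = 7.7572^0.27 ≈ 1.7387, c* = (1−0.58)·1.7387 ≈ 0.7302.
Maximizing c = f(k) − (n+g+δ)·k gives f'(k) = n+g+δ, i.e. 0.27·k^(0.27−1) = 0.13, so k_gold = (0.27/0.13)^(1/0.73) ≈ 2.7216.
y_gold = 2.7216^0.27 ≈ 1.3104, c_gold = y_gold − 0.13·k_gold ≈ 0.9566.
Gain: Δc = 0.9566 − 0.7302 ≈ 0.2263.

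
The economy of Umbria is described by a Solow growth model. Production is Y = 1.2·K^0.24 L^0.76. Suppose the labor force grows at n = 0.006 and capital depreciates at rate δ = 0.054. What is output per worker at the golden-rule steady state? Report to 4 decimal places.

The effective depreciation rate is n + δ = 0.006 + 0.054 = 0.06.
Golden rule sets MPK = n+δ: 0.24·1.2·k^(0.24−1) = 0.06, so k_gold = (0.24·1.2/0.06)^(1/0.76) ≈ 7.8772.
Output: y_gold = 1.2·k_gold^0.24 = 1.2·7.8772^0.24 ≈ 1.9693.

y_gold ≈ 1.9693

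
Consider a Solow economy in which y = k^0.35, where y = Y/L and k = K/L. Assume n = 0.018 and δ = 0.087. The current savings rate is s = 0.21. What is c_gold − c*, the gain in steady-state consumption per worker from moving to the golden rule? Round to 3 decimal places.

Break-even investment rate: n + δ = 0.018 + 0.087 = 0.105.
Current steady state (s = 0.21): k* = (0.21/0.105)^(1/0.65) ≈ 2.9048, y* = 2.9048^0.35 ≈ 1.4524, c* = (1−0.21)·1.4524 ≈ 1.1474.
Setting f'(k) = n+δ gives 0.35·k^(0.35−1) = 0.105, hence k_gold = (0.35/0.105)^(1/0.65) ≈ 6.3742.
y_gold = 6.3742^0.35 ≈ 1.9123, c_gold = y_gold − 0.105·k_gold ≈ 1.2430.
Gain: Δc = 1.2430 − 1.1474 ≈ 0.0956.

Δc ≈ 0.096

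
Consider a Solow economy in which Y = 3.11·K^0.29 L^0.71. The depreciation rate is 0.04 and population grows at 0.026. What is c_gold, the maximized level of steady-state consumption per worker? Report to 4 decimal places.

The effective depreciation rate is n + δ = 0.026 + 0.04 = 0.066.
Golden rule sets MPK = n+δ: 0.29·3.11·k^(0.29−1) = 0.066, so k_gold = (0.29·3.11/0.066)^(1/0.71) ≈ 39.7610.
y_gold = 3.11·39.7610^0.29 ≈ 9.0490.
c_gold = y_gold − (n+δ)·k_gold = 9.0490 − 0.066·39.7610 ≈ 6.4248.

c_gold ≈ 6.4248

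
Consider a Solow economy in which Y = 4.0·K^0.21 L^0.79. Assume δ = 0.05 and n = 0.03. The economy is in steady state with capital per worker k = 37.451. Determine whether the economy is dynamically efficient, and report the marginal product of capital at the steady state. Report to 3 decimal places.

Capital per worker breaks even when investment replaces (n + δ)·k; here n + δ = 0.08.
MPK = 0.21·4.0·k^(0.21−1) = 0.21·4.0·37.451^(-0.79) ≈ 0.0480.
MPK < 0.08, so the economy is dynamically inefficient (over-saving).

dynamically inefficient; MPK ≈ 0.048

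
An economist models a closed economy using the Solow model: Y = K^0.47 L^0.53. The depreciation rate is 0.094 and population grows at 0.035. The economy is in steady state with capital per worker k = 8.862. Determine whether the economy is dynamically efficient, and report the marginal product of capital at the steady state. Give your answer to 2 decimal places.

dynamically efficient; MPK ≈ 0.15

Capital per worker breaks even when investment replaces (n + δ)·k; here n + δ = 0.129.
MPK = 0.47·k^(0.47−1) = 0.47·8.862^(-0.53) ≈ 0.1479.
MPK > 0.129, so the economy is dynamically efficient (under-saving).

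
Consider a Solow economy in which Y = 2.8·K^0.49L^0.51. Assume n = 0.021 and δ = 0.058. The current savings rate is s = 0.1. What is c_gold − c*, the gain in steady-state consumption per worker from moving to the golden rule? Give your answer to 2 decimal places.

Δc ≈ 13.67

Break-even investment rate: n + δ = 0.021 + 0.058 = 0.079.
Current steady state (s = 0.1): k* = (0.1·2.8/0.079)^(1/0.51) ≈ 11.9540, y* = 2.8·11.9540^0.49 ≈ 9.4436, c* = (1−0.1)·9.4436 ≈ 8.4993.
Golden rule sets MPK = n+δ: 0.49·2.8·k^(0.49−1) = 0.079, so k_gold = (0.49·2.8/0.079)^(1/0.51) ≈ 269.6729.
y_gold = 2.8·269.6729^0.49 ≈ 43.4779, c_gold = y_gold − 0.079·k_gold ≈ 22.1737.
Gain: Δc = 22.1737 − 8.4993 ≈ 13.6745.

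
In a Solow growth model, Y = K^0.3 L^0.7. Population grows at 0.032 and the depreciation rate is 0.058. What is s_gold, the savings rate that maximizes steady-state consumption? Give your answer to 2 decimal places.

s_gold = 0.30

Capital per worker breaks even when investment replaces (n + δ)·k; here n + δ = 0.09.
At the golden rule MPK = n+δ, and in any Cobb-Douglas steady state s = (n+δ)·k/y = MPK·k/y = capital's share 0.3.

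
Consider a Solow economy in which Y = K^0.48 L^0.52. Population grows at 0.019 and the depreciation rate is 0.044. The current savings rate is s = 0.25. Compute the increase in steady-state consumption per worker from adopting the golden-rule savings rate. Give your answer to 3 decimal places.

Δc ≈ 0.712

Break-even investment rate: n + δ = 0.019 + 0.044 = 0.063.
Current steady state (s = 0.25): k* = (0.25/0.063)^(1/0.52) ≈ 14.1629, y* = 14.1629^0.48 ≈ 3.5691, c* = (1−0.25)·3.5691 ≈ 2.6768.
Maximizing c = f(k) − (n+δ)·k gives f'(k) = n+δ, i.e. 0.48·k^(0.48−1) = 0.063, so k_gold = (0.48/0.063)^(1/0.52) ≈ 49.6550.
y_gold = 49.6550^0.48 ≈ 6.5172, c_gold = y_gold − 0.063·k_gold ≈ 3.3890.
Gain: Δc = 3.3890 − 2.6768 ≈ 0.7122.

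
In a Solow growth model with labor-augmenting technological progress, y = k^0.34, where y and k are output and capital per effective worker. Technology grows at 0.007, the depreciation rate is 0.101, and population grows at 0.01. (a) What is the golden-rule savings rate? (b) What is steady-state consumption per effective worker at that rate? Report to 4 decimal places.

Break-even investment rate: n + g + δ = 0.01 + 0.007 + 0.101 = 0.118.
For Cobb-Douglas, s_gold equals capital's share: s_gold = 0.34.
Setting f'(k) = n+g+δ gives 0.34·k^(0.34−1) = 0.118, hence k_gold = (0.34/0.118)^(1/0.66) ≈ 4.9700.
y_gold = 4.9700^0.34 ≈ 1.7249; c_gold = (1−0.34)·y_gold ≈ 1.1384.

(a) s_gold = 0.3400; (b) c_gold ≈ 1.1384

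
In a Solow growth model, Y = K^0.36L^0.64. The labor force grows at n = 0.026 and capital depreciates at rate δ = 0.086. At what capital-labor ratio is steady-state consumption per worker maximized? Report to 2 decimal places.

k_gold ≈ 6.20

The effective depreciation rate is n + δ = 0.026 + 0.086 = 0.112.
At the golden rule the marginal product of capital equals n+δ: 0.36·k^(0.36−1) = 0.112. Solving, k_gold = (0.36/0.112)^(1/0.64) ≈ 6.1990.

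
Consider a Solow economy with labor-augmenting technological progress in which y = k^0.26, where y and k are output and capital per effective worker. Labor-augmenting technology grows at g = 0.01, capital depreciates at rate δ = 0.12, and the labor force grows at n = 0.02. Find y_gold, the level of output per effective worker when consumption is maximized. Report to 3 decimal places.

y_gold ≈ 1.213

The effective depreciation rate is n + g + δ = 0.02 + 0.01 + 0.12 = 0.15.
Golden rule sets MPK = n+g+δ: 0.26·k^(0.26−1) = 0.15, so k_gold = (0.26/0.15)^(1/0.74) ≈ 2.1029.
Output: y_gold = k_gold^0.26 = 2.1029^0.26 ≈ 1.2132.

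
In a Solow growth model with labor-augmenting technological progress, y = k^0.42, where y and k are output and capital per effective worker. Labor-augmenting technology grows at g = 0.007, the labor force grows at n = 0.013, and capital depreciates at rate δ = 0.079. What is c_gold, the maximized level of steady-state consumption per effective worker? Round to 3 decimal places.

c_gold ≈ 1.652

Capital per effective worker breaks even when investment replaces (n + g + δ)·k; here n + g + δ = 0.099.
At the golden rule the marginal product of capital equals n+g+δ: 0.42·k^(0.42−1) = 0.099. Solving, k_gold = (0.42/0.099)^(1/0.58) ≈ 12.0807.
y_gold = 12.0807^0.42 ≈ 2.8476.
c_gold = y_gold − (n+g+δ)·k_gold = 2.8476 − 0.099·12.0807 ≈ 1.6516.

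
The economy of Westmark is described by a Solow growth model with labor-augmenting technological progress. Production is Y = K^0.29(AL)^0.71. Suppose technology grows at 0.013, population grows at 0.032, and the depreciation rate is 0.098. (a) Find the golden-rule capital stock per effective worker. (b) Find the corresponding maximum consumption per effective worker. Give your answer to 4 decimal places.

Break-even investment rate: n + g + δ = 0.032 + 0.013 + 0.098 = 0.143.
Maximizing c = f(k) − (n+g+δ)·k gives f'(k) = n+g+δ, i.e. 0.29·k^(0.29−1) = 0.143, so k_gold = (0.29/0.143)^(1/0.71) ≈ 2.7070.
y_gold = 2.7070^0.29 ≈ 1.3348; c_gold = y_gold − 0.143·k_gold ≈ 0.9477.

(a) k_gold ≈ 2.7070; (b) c_gold ≈ 0.9477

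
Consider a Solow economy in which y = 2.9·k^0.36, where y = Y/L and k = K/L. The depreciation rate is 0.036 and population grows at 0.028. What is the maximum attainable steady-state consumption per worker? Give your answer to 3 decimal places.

Break-even investment rate: n + δ = 0.028 + 0.036 = 0.064.
Maximizing c = f(k) − (n+δ)·k gives f'(k) = n+δ, i.e. 0.36·2.9·k^(0.36−1) = 0.064, so k_gold = (0.36·2.9/0.064)^(1/0.64) ≈ 78.4446.
y_gold = 2.9·78.4446^0.36 ≈ 13.9457.
c_gold = y_gold − (n+δ)·k_gold = 13.9457 − 0.064·78.4446 ≈ 8.9253.

c_gold ≈ 8.925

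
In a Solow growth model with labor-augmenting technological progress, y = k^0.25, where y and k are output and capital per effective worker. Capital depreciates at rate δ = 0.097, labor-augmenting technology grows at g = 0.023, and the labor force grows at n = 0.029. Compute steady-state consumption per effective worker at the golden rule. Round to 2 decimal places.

c_gold ≈ 0.89

Break-even investment rate: n + g + δ = 0.029 + 0.023 + 0.097 = 0.149.
Maximizing c = f(k) − (n+g+δ)·k gives f'(k) = n+g+δ, i.e. 0.25·k^(0.25−1) = 0.149, so k_gold = (0.25/0.149)^(1/0.75) ≈ 1.9938.
y_gold = 1.9938^0.25 ≈ 1.1883.
c_gold = y_gold − (n+g+δ)·k_gold = 1.1883 − 0.149·1.9938 ≈ 0.8912.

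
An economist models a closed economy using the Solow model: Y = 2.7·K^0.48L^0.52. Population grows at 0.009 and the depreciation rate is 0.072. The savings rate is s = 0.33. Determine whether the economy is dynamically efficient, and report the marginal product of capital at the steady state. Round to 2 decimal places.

Break-even investment rate: n + δ = 0.009 + 0.072 = 0.081.
Steady-state k*: s·A·k^0.48 = 0.081·k gives k* = (0.33·2.7/0.081)^(1/0.52) ≈ 100.6186.
MPK = 0.48·2.7·100.6186^(-0.52) ≈ 0.1178.
MPK > n+δ = 0.081, so the economy is dynamically efficient (under-saving).

dynamically efficient; MPK ≈ 0.12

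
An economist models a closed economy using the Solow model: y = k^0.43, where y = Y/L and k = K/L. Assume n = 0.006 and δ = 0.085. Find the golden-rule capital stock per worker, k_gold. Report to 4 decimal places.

k_gold ≈ 15.2477

Capital per worker breaks even when investment replaces (n + δ)·k; here n + δ = 0.091.
At the golden rule the marginal product of capital equals n+δ: 0.43·k^(0.43−1) = 0.091. Solving, k_gold = (0.43/0.091)^(1/0.57) ≈ 15.2477.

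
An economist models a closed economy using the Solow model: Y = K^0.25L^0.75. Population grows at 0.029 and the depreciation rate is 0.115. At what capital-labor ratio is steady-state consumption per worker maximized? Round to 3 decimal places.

k_gold ≈ 2.087

n + δ = 0.029 + 0.115 = 0.144.
Maximizing c = f(k) − (n+δ)·k gives f'(k) = n+δ, i.e. 0.25·k^(0.25−1) = 0.144, so k_gold = (0.25/0.144)^(1/0.75) ≈ 2.0866.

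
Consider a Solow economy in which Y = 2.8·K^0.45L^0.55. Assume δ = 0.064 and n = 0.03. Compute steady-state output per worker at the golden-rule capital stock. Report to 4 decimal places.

y_gold ≈ 23.4125

Break-even investment rate: n + δ = 0.03 + 0.064 = 0.094.
Golden rule sets MPK = n+δ: 0.45·2.8·k^(0.45−1) = 0.094, so k_gold = (0.45·2.8/0.094)^(1/0.55) ≈ 112.0810.
Output: y_gold = 2.8·k_gold^0.45 = 2.8·112.0810^0.45 ≈ 23.4125.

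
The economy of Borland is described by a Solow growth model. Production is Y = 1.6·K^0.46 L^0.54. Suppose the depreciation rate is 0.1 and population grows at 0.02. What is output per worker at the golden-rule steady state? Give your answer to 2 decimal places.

n + δ = 0.02 + 0.1 = 0.12.
At the golden rule the marginal product of capital equals n+δ: 0.46·1.6·k^(0.46−1) = 0.12. Solving, k_gold = (0.46·1.6/0.12)^(1/0.54) ≈ 28.7539.
Output: y_gold = 1.6·k_gold^0.46 = 1.6·28.7539^0.46 ≈ 7.5010.

y_gold ≈ 7.50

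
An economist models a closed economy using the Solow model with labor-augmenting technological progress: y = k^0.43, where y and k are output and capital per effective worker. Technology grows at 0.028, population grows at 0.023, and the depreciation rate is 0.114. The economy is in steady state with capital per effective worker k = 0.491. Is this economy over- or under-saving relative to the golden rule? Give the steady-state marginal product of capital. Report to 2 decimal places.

under-saving; MPK ≈ 0.64

Break-even investment rate: n + g + δ = 0.023 + 0.028 + 0.114 = 0.165.
MPK = 0.43·k^(0.43−1) = 0.43·0.491^(-0.57) ≈ 0.6450.
MPK > 0.165, so the economy is dynamically efficient (under-saving).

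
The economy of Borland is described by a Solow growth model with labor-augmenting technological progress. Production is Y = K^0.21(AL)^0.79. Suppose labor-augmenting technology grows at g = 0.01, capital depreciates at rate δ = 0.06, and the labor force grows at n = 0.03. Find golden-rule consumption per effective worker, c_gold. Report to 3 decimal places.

c_gold ≈ 0.962

Capital per effective worker breaks even when investment replaces (n + g + δ)·k; here n + g + δ = 0.1.
Maximizing c = f(k) − (n+g+δ)·k gives f'(k) = n+g+δ, i.e. 0.21·k^(0.21−1) = 0.1, so k_gold = (0.21/0.1)^(1/0.79) ≈ 2.5578.
y_gold = 2.5578^0.21 ≈ 1.2180.
c_gold = y_gold − (n+g+δ)·k_gold = 1.2180 − 0.1·2.5578 ≈ 0.9622.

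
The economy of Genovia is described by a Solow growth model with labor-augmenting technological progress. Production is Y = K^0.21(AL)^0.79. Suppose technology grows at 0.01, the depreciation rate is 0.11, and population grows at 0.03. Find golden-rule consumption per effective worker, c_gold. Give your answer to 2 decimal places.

c_gold ≈ 0.86

Capital per effective worker breaks even when investment replaces (n + g + δ)·k; here n + g + δ = 0.15.
At the golden rule the marginal product of capital equals n+g+δ: 0.21·k^(0.21−1) = 0.15. Solving, k_gold = (0.21/0.15)^(1/0.79) ≈ 1.5310.
y_gold = 1.5310^0.21 ≈ 1.0936.
c_gold = y_gold − (n+g+δ)·k_gold = 1.0936 − 0.15·1.5310 ≈ 0.8639.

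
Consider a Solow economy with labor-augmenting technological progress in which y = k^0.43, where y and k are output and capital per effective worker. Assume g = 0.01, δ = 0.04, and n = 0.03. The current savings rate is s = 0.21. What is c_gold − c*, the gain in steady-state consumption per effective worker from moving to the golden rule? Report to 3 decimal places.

Δc ≈ 0.391

The effective depreciation rate is n + g + δ = 0.03 + 0.01 + 0.04 = 0.08.
Current steady state (s = 0.21): k* = (0.21/0.08)^(1/0.57) ≈ 5.4364, y* = 5.4364^0.43 ≈ 2.0710, c* = (1−0.21)·2.0710 ≈ 1.6361.
At the golden rule the marginal product of capital equals n+g+δ: 0.43·k^(0.43−1) = 0.08. Solving, k_gold = (0.43/0.08)^(1/0.57) ≈ 19.1146.
y_gold = 19.1146^0.43 ≈ 3.5562, c_gold = y_gold − 0.08·k_gold ≈ 2.0270.
Gain: Δc = 2.0270 − 1.6361 ≈ 0.3909.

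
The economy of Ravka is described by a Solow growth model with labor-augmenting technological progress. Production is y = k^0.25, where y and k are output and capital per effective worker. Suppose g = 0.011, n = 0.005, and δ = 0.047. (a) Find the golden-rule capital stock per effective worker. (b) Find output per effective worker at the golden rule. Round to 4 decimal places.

(a) k_gold ≈ 6.2825; (b) y_gold ≈ 1.5832

n + g + δ = 0.005 + 0.011 + 0.047 = 0.063.
Golden rule sets MPK = n+g+δ: 0.25·k^(0.25−1) = 0.063, so k_gold = (0.25/0.063)^(1/0.75) ≈ 6.2825.
y_gold = 6.2825^0.25 ≈ 1.5832.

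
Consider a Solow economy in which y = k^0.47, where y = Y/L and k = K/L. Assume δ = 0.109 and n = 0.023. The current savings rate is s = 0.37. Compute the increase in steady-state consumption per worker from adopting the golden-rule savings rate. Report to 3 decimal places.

Δc ≈ 0.063

Break-even investment rate: n + δ = 0.023 + 0.109 = 0.132.
Current steady state (s = 0.37): k* = (0.37/0.132)^(1/0.53) ≈ 6.9917, y* = 6.9917^0.47 ≈ 2.4943, c* = (1−0.37)·2.4943 ≈ 1.5714.
At the golden rule the marginal product of capital equals n+δ: 0.47·k^(0.47−1) = 0.132. Solving, k_gold = (0.47/0.132)^(1/0.53) ≈ 10.9802.
y_gold = 10.9802^0.47 ≈ 3.0838, c_gold = y_gold − 0.132·k_gold ≈ 1.6344.
Gain: Δc = 1.6344 − 1.5714 ≈ 0.0630.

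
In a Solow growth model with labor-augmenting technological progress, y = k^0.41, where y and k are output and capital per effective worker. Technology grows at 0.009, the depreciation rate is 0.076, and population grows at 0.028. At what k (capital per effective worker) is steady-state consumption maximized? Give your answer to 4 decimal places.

k_gold ≈ 8.8849

n + g + δ = 0.028 + 0.009 + 0.076 = 0.113.
Maximizing c = f(k) − (n+g+δ)·k gives f'(k) = n+g+δ, i.e. 0.41·k^(0.41−1) = 0.113, so k_gold = (0.41/0.113)^(1/0.59) ≈ 8.8849.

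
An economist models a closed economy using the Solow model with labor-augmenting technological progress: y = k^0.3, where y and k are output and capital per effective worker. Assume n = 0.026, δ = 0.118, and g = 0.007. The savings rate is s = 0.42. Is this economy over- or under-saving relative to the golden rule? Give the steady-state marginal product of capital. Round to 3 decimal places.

Break-even investment rate: n + g + δ = 0.026 + 0.007 + 0.118 = 0.151.
Steady-state k*: s·k^0.3 = 0.151·k gives k* = (0.42/0.151)^(1/0.7) ≈ 4.3120.
MPK = 0.3·4.3120^(-0.7) ≈ 0.1079.
MPK < n+g+δ = 0.151, so the economy is dynamically inefficient (over-saving).

over-saving; MPK ≈ 0.108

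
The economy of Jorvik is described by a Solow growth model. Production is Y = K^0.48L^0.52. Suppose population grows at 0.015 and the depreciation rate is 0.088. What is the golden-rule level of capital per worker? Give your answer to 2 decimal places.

k_gold ≈ 19.29

The effective depreciation rate is n + δ = 0.015 + 0.088 = 0.103.
Maximizing c = f(k) − (n+δ)·k gives f'(k) = n+δ, i.e. 0.48·k^(0.48−1) = 0.103, so k_gold = (0.48/0.103)^(1/0.52) ≈ 19.2927.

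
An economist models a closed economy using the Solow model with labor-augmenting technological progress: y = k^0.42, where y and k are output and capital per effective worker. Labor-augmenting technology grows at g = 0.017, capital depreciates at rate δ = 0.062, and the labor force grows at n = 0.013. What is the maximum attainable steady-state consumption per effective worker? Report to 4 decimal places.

Break-even investment rate: n + g + δ = 0.013 + 0.017 + 0.062 = 0.092.
Maximizing c = f(k) − (n+g+δ)·k gives f'(k) = n+g+δ, i.e. 0.42·k^(0.42−1) = 0.092, so k_gold = (0.42/0.092)^(1/0.58) ≈ 13.7089.
y_gold = 13.7089^0.42 ≈ 3.0029.
c_gold = y_gold − (n+g+δ)·k_gold = 3.0029 − 0.092·13.7089 ≈ 1.7417.

c_gold ≈ 1.7417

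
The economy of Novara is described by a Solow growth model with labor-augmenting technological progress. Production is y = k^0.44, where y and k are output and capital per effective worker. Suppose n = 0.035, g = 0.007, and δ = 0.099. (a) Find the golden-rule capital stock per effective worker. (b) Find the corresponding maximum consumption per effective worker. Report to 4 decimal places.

(a) k_gold ≈ 7.6306; (b) c_gold ≈ 1.3693

The effective depreciation rate is n + g + δ = 0.035 + 0.007 + 0.099 = 0.141.
Golden rule sets MPK = n+g+δ: 0.44·k^(0.44−1) = 0.141, so k_gold = (0.44/0.141)^(1/0.56) ≈ 7.6306.
y_gold = 7.6306^0.44 ≈ 2.4453; c_gold = y_gold − 0.141·k_gold ≈ 1.3693.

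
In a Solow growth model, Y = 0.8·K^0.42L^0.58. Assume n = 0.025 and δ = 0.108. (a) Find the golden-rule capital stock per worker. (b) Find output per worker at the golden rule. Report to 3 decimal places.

Break-even investment rate: n + δ = 0.025 + 0.108 = 0.133.
Maximizing c = f(k) − (n+δ)·k gives f'(k) = n+δ, i.e. 0.42·0.8·k^(0.42−1) = 0.133, so k_gold = (0.42·0.8/0.133)^(1/0.58) ≈ 4.9425.
y_gold = 0.8·4.9425^0.42 ≈ 1.5651.

(a) k_gold ≈ 4.942; (b) y_gold ≈ 1.565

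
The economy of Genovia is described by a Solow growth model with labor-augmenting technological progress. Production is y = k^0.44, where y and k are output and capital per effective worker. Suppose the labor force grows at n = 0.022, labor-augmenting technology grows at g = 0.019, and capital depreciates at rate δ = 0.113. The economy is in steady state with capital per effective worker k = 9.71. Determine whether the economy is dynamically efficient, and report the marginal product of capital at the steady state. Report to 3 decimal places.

Break-even investment rate: n + g + δ = 0.022 + 0.019 + 0.113 = 0.154.
MPK = 0.44·k^(0.44−1) = 0.44·9.71^(-0.56) ≈ 0.1232.
MPK < 0.154, so the economy is dynamically inefficient (over-saving).

dynamically inefficient; MPK ≈ 0.123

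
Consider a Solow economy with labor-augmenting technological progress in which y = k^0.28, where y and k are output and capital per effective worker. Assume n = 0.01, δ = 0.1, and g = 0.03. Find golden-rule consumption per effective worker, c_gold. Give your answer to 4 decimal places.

c_gold ≈ 0.9428

Break-even investment rate: n + g + δ = 0.01 + 0.03 + 0.1 = 0.14.
Maximizing c = f(k) − (n+g+δ)·k gives f'(k) = n+g+δ, i.e. 0.28·k^(0.28−1) = 0.14, so k_gold = (0.28/0.14)^(1/0.72) ≈ 2.6188.
y_gold = 2.6188^0.28 ≈ 1.3094.
c_gold = y_gold − (n+g+δ)·k_gold = 1.3094 − 0.14·2.6188 ≈ 0.9428.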